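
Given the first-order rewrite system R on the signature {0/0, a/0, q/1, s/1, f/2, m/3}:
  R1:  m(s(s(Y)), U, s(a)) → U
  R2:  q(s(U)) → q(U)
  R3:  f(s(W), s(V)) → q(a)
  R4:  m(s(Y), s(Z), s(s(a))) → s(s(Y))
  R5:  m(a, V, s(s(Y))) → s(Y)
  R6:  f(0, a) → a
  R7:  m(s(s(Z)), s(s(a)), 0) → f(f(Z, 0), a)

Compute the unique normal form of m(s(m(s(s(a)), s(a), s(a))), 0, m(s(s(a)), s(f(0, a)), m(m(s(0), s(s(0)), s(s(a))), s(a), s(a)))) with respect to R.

0

1. m(s(m(s(s(a)), s(a), s(a))), 0, m(s(s(a)), s(f(0, a)), m(m(s(0), s(s(0)), s(s(a))), s(a), s(a))))  →  m(s(s(a)), 0, m(s(s(a)), s(f(0, a)), m(m(s(0), s(s(0)), s(s(a))), s(a), s(a))))   [R1 at 1.1]
2. m(s(s(a)), 0, m(s(s(a)), s(f(0, a)), m(m(s(0), s(s(0)), s(s(a))), s(a), s(a))))  →  m(s(s(a)), 0, m(s(s(a)), s(a), m(m(s(0), s(s(0)), s(s(a))), s(a), s(a))))   [R6 at 3.2.1]
3. m(s(s(a)), 0, m(s(s(a)), s(a), m(m(s(0), s(s(0)), s(s(a))), s(a), s(a))))  →  m(s(s(a)), 0, m(s(s(a)), s(a), m(s(s(0)), s(a), s(a))))   [R4 at 3.3.1]
4. m(s(s(a)), 0, m(s(s(a)), s(a), m(s(s(0)), s(a), s(a))))  →  m(s(s(a)), 0, m(s(s(a)), s(a), s(a)))   [R1 at 3.3]
5. m(s(s(a)), 0, m(s(s(a)), s(a), s(a)))  →  m(s(s(a)), 0, s(a))   [R1 at 3]
6. m(s(s(a)), 0, s(a))  →  0   [R1 at ε]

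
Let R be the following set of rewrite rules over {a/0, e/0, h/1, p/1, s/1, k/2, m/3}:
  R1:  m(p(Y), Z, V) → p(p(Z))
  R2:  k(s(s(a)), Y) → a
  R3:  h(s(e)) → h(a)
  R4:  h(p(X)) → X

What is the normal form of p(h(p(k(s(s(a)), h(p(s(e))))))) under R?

1. p(h(p(k(s(s(a)), h(p(s(e)))))))  →  p(k(s(s(a)), h(p(s(e)))))   [R4 at 1]
2. p(k(s(s(a)), h(p(s(e)))))  →  p(a)   [R2 at 1]

p(a)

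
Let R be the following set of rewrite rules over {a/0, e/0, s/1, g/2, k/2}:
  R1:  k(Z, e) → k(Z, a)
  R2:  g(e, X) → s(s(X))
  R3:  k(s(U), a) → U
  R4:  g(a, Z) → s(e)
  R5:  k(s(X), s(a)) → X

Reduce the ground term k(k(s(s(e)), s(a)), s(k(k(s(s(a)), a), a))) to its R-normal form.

1. k(k(s(s(e)), s(a)), s(k(k(s(s(a)), a), a)))  →  k(s(e), s(k(k(s(s(a)), a), a)))   [R5 at 1]
2. k(s(e), s(k(k(s(s(a)), a), a)))  →  k(s(e), s(k(s(a), a)))   [R3 at 2.1.1]
3. k(s(e), s(k(s(a), a)))  →  k(s(e), s(a))   [R3 at 2.1]
4. k(s(e), s(a))  →  e   [R5 at ε]

e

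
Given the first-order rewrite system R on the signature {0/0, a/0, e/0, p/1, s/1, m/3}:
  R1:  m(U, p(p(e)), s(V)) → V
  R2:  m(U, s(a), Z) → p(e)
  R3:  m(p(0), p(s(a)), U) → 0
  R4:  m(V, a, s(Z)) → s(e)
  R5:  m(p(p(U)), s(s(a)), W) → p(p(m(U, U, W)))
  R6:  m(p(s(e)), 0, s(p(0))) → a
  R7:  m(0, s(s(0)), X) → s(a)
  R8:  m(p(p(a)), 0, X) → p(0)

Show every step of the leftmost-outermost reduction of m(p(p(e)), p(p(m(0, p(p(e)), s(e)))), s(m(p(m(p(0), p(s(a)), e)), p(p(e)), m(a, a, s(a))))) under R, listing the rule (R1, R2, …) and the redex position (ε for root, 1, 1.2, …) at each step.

e

1. m(p(p(e)), p(p(m(0, p(p(e)), s(e)))), s(m(p(m(p(0), p(s(a)), e)), p(p(e)), m(a, a, s(a)))))  →  m(p(p(e)), p(p(e)), s(m(p(m(p(0), p(s(a)), e)), p(p(e)), m(a, a, s(a)))))   [R1 at 2.1.1]
2. m(p(p(e)), p(p(e)), s(m(p(m(p(0), p(s(a)), e)), p(p(e)), m(a, a, s(a)))))  →  m(p(m(p(0), p(s(a)), e)), p(p(e)), m(a, a, s(a)))   [R1 at ε]
3. m(p(m(p(0), p(s(a)), e)), p(p(e)), m(a, a, s(a)))  →  m(p(0), p(p(e)), m(a, a, s(a)))   [R3 at 1.1]
4. m(p(0), p(p(e)), m(a, a, s(a)))  →  m(p(0), p(p(e)), s(e))   [R4 at 3]
5. m(p(0), p(p(e)), s(e))  →  e   [R1 at ε]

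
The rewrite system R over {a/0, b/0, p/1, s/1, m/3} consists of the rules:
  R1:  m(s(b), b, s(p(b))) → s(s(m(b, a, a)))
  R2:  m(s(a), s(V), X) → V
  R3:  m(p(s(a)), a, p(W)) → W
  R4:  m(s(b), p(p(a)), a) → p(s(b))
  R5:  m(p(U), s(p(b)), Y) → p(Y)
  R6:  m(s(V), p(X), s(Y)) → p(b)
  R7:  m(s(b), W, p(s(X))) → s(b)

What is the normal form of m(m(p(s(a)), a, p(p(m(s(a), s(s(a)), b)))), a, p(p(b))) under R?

1. m(m(p(s(a)), a, p(p(m(s(a), s(s(a)), b)))), a, p(p(b)))  →  m(p(m(s(a), s(s(a)), b)), a, p(p(b)))   [R3 at 1]
2. m(p(m(s(a), s(s(a)), b)), a, p(p(b)))  →  m(p(s(a)), a, p(p(b)))   [R2 at 1.1]
3. m(p(s(a)), a, p(p(b)))  →  p(b)   [R3 at ε]

p(b)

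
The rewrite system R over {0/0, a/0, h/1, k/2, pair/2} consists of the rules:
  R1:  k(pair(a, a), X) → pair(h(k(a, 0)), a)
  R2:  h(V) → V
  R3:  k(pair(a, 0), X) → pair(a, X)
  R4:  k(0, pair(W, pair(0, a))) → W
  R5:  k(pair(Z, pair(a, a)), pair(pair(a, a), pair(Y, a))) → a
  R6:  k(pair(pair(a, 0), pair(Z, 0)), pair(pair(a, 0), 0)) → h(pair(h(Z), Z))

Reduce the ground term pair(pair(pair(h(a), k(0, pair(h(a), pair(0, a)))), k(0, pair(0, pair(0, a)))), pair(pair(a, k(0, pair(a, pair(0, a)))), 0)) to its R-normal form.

pair(pair(pair(a, a), 0), pair(pair(a, a), 0))

1. pair(pair(pair(h(a), k(0, pair(h(a), pair(0, a)))), k(0, pair(0, pair(0, a)))), pair(pair(a, k(0, pair(a, pair(0, a)))), 0))  →  pair(pair(pair(a, k(0, pair(h(a), pair(0, a)))), k(0, pair(0, pair(0, a)))), pair(pair(a, k(0, pair(a, pair(0, a)))), 0))   [R2 at 1.1.1]
2. pair(pair(pair(a, k(0, pair(h(a), pair(0, a)))), k(0, pair(0, pair(0, a)))), pair(pair(a, k(0, pair(a, pair(0, a)))), 0))  →  pair(pair(pair(a, h(a)), k(0, pair(0, pair(0, a)))), pair(pair(a, k(0, pair(a, pair(0, a)))), 0))   [R4 at 1.1.2]
3. pair(pair(pair(a, h(a)), k(0, pair(0, pair(0, a)))), pair(pair(a, k(0, pair(a, pair(0, a)))), 0))  →  pair(pair(pair(a, a), k(0, pair(0, pair(0, a)))), pair(pair(a, k(0, pair(a, pair(0, a)))), 0))   [R2 at 1.1.2]
4. pair(pair(pair(a, a), k(0, pair(0, pair(0, a)))), pair(pair(a, k(0, pair(a, pair(0, a)))), 0))  →  pair(pair(pair(a, a), 0), pair(pair(a, k(0, pair(a, pair(0, a)))), 0))   [R4 at 1.2]
5. pair(pair(pair(a, a), 0), pair(pair(a, k(0, pair(a, pair(0, a)))), 0))  →  pair(pair(pair(a, a), 0), pair(pair(a, a), 0))   [R4 at 2.1.2]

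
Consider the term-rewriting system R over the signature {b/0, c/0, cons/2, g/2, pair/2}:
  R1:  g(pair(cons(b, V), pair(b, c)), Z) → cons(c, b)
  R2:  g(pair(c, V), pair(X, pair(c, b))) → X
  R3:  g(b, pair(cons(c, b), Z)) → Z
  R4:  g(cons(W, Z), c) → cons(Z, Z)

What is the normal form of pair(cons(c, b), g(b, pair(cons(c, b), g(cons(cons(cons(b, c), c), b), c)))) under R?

pair(cons(c, b), cons(b, b))

1. pair(cons(c, b), g(b, pair(cons(c, b), g(cons(cons(cons(b, c), c), b), c))))  →  pair(cons(c, b), g(cons(cons(cons(b, c), c), b), c))   [R3 at 2]
2. pair(cons(c, b), g(cons(cons(cons(b, c), c), b), c))  →  pair(cons(c, b), cons(b, b))   [R4 at 2]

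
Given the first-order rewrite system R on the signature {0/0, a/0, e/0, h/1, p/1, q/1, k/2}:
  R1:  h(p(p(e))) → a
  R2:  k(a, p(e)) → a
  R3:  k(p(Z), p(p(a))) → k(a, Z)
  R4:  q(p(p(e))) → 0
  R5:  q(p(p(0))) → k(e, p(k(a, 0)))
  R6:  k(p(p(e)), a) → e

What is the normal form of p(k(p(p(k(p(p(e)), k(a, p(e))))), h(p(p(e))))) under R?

1. p(k(p(p(k(p(p(e)), k(a, p(e))))), h(p(p(e)))))  →  p(k(p(p(k(p(p(e)), a))), h(p(p(e)))))   [R2 at 1.1.1.1.2]
2. p(k(p(p(k(p(p(e)), a))), h(p(p(e)))))  →  p(k(p(p(e)), h(p(p(e)))))   [R6 at 1.1.1.1]
3. p(k(p(p(e)), h(p(p(e)))))  →  p(k(p(p(e)), a))   [R1 at 1.2]
4. p(k(p(p(e)), a))  →  p(e)   [R6 at 1]

p(e)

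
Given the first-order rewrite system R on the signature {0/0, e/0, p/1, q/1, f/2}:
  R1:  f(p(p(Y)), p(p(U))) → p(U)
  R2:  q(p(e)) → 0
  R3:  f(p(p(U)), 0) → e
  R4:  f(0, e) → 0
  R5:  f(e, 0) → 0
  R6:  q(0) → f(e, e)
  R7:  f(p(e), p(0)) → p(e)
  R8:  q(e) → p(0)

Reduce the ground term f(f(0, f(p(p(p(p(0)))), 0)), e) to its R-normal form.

0

1. f(f(0, f(p(p(p(p(0)))), 0)), e)  →  f(f(0, e), e)   [R3 at 1.2]
2. f(f(0, e), e)  →  f(0, e)   [R4 at 1]
3. f(0, e)  →  0   [R4 at ε]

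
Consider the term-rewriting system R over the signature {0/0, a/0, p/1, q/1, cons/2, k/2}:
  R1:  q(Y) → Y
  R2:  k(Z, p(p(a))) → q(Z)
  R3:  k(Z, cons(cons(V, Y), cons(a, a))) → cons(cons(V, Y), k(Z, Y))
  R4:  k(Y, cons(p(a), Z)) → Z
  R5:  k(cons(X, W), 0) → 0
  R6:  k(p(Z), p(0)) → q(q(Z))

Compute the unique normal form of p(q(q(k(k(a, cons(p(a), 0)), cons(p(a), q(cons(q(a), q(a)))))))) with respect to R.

1. p(q(q(k(k(a, cons(p(a), 0)), cons(p(a), q(cons(q(a), q(a))))))))  →  p(q(k(k(a, cons(p(a), 0)), cons(p(a), q(cons(q(a), q(a)))))))   [R1 at 1]
2. p(q(k(k(a, cons(p(a), 0)), cons(p(a), q(cons(q(a), q(a)))))))  →  p(k(k(a, cons(p(a), 0)), cons(p(a), q(cons(q(a), q(a))))))   [R1 at 1]
3. p(k(k(a, cons(p(a), 0)), cons(p(a), q(cons(q(a), q(a))))))  →  p(q(cons(q(a), q(a))))   [R4 at 1]
4. p(q(cons(q(a), q(a))))  →  p(cons(q(a), q(a)))   [R1 at 1]
5. p(cons(q(a), q(a)))  →  p(cons(a, q(a)))   [R1 at 1.1]
6. p(cons(a, q(a)))  →  p(cons(a, a))   [R1 at 1.2]

p(cons(a, a))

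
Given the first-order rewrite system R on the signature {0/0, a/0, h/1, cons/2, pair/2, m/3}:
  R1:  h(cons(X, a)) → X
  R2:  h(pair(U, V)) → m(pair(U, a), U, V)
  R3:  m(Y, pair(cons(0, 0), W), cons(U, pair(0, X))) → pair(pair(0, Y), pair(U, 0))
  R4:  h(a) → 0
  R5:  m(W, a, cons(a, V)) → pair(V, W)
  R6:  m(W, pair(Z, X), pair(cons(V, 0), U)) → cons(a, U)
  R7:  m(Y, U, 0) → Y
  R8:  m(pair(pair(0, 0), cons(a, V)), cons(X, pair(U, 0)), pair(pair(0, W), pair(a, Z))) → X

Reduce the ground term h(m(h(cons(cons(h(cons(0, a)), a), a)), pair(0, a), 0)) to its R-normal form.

1. h(m(h(cons(cons(h(cons(0, a)), a), a)), pair(0, a), 0))  →  h(h(cons(cons(h(cons(0, a)), a), a)))   [R7 at 1]
2. h(h(cons(cons(h(cons(0, a)), a), a)))  →  h(cons(h(cons(0, a)), a))   [R1 at 1]
3. h(cons(h(cons(0, a)), a))  →  h(cons(0, a))   [R1 at ε]
4. h(cons(0, a))  →  0   [R1 at ε]

0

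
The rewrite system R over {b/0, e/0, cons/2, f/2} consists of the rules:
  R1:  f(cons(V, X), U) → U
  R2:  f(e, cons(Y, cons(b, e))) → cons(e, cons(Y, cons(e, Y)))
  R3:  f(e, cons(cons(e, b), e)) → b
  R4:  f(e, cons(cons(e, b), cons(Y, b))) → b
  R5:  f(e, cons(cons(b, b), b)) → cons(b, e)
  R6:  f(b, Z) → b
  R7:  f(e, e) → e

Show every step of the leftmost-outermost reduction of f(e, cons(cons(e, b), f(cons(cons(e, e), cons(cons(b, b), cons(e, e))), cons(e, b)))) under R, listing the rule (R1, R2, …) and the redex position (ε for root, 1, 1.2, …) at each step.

b

1. f(e, cons(cons(e, b), f(cons(cons(e, e), cons(cons(b, b), cons(e, e))), cons(e, b))))  →  f(e, cons(cons(e, b), cons(e, b)))   [R1 at 2.2]
2. f(e, cons(cons(e, b), cons(e, b)))  →  b   [R4 at ε]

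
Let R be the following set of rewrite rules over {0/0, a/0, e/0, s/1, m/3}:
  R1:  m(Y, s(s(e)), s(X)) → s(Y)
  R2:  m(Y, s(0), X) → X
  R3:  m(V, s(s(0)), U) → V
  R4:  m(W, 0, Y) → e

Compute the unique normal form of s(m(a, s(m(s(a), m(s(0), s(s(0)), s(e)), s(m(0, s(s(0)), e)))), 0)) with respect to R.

1. s(m(a, s(m(s(a), m(s(0), s(s(0)), s(e)), s(m(0, s(s(0)), e)))), 0))  →  s(m(a, s(m(s(a), s(0), s(m(0, s(s(0)), e)))), 0))   [R3 at 1.2.1.2]
2. s(m(a, s(m(s(a), s(0), s(m(0, s(s(0)), e)))), 0))  →  s(m(a, s(s(m(0, s(s(0)), e))), 0))   [R2 at 1.2.1]
3. s(m(a, s(s(m(0, s(s(0)), e))), 0))  →  s(m(a, s(s(0)), 0))   [R3 at 1.2.1.1]
4. s(m(a, s(s(0)), 0))  →  s(a)   [R3 at 1]

s(a)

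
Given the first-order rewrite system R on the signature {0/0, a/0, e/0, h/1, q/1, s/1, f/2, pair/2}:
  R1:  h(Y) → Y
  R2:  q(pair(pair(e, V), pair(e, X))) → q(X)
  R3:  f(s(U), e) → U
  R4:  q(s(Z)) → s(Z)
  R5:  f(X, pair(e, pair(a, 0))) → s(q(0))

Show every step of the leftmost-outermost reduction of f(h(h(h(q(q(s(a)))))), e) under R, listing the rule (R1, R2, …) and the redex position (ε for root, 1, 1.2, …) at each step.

1. f(h(h(h(q(q(s(a)))))), e)  →  f(h(h(q(q(s(a))))), e)   [R1 at 1]
2. f(h(h(q(q(s(a))))), e)  →  f(h(q(q(s(a)))), e)   [R1 at 1]
3. f(h(q(q(s(a)))), e)  →  f(q(q(s(a))), e)   [R1 at 1]
4. f(q(q(s(a))), e)  →  f(q(s(a)), e)   [R4 at 1.1]
5. f(q(s(a)), e)  →  f(s(a), e)   [R4 at 1]
6. f(s(a), e)  →  a   [R3 at ε]

a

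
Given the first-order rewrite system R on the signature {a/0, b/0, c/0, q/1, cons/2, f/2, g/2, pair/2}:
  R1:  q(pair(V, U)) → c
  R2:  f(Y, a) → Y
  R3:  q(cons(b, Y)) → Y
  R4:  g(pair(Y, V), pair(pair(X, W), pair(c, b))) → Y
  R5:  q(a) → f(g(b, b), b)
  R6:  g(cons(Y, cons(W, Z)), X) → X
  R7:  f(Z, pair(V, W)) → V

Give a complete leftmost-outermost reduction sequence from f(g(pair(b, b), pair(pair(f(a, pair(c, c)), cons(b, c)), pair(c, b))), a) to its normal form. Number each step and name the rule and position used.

1. f(g(pair(b, b), pair(pair(f(a, pair(c, c)), cons(b, c)), pair(c, b))), a)  →  g(pair(b, b), pair(pair(f(a, pair(c, c)), cons(b, c)), pair(c, b)))   [R2 at ε]
2. g(pair(b, b), pair(pair(f(a, pair(c, c)), cons(b, c)), pair(c, b)))  →  b   [R4 at ε]

b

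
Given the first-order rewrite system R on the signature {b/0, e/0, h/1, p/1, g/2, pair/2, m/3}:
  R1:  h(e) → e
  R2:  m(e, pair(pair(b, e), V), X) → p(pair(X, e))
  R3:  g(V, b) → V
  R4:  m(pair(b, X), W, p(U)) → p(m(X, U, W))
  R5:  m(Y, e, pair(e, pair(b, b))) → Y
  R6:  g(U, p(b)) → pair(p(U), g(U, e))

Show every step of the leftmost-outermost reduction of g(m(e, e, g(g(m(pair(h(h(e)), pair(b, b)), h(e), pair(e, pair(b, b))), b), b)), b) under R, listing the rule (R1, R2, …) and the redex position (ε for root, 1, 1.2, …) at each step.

e

1. g(m(e, e, g(g(m(pair(h(h(e)), pair(b, b)), h(e), pair(e, pair(b, b))), b), b)), b)  →  m(e, e, g(g(m(pair(h(h(e)), pair(b, b)), h(e), pair(e, pair(b, b))), b), b))   [R3 at ε]
2. m(e, e, g(g(m(pair(h(h(e)), pair(b, b)), h(e), pair(e, pair(b, b))), b), b))  →  m(e, e, g(m(pair(h(h(e)), pair(b, b)), h(e), pair(e, pair(b, b))), b))   [R3 at 3]
3. m(e, e, g(m(pair(h(h(e)), pair(b, b)), h(e), pair(e, pair(b, b))), b))  →  m(e, e, m(pair(h(h(e)), pair(b, b)), h(e), pair(e, pair(b, b))))   [R3 at 3]
4. m(e, e, m(pair(h(h(e)), pair(b, b)), h(e), pair(e, pair(b, b))))  →  m(e, e, m(pair(h(e), pair(b, b)), h(e), pair(e, pair(b, b))))   [R1 at 3.1.1.1]
5. m(e, e, m(pair(h(e), pair(b, b)), h(e), pair(e, pair(b, b))))  →  m(e, e, m(pair(e, pair(b, b)), h(e), pair(e, pair(b, b))))   [R1 at 3.1.1]
6. m(e, e, m(pair(e, pair(b, b)), h(e), pair(e, pair(b, b))))  →  m(e, e, m(pair(e, pair(b, b)), e, pair(e, pair(b, b))))   [R1 at 3.2]
7. m(e, e, m(pair(e, pair(b, b)), e, pair(e, pair(b, b))))  →  m(e, e, pair(e, pair(b, b)))   [R5 at 3]
8. m(e, e, pair(e, pair(b, b)))  →  e   [R5 at ε]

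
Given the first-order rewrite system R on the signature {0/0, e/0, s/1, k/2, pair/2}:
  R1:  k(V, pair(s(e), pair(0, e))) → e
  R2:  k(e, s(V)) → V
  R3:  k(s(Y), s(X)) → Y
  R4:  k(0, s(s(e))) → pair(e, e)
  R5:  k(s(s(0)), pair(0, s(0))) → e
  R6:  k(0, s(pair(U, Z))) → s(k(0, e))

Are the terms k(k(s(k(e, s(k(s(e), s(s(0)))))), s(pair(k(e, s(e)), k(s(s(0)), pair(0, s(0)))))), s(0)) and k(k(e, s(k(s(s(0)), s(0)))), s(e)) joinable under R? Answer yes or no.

yes — NF(t₁) = 0, NF(t₂) = 0

Reduce t₁ = k(k(s(k(e, s(k(s(e), s(s(0)))))), s(pair(k(e, s(e)), k(s(s(0)), pair(0, s(0)))))), s(0)):
1. k(k(s(k(e, s(k(s(e), s(s(0)))))), s(pair(k(e, s(e)), k(s(s(0)), pair(0, s(0)))))), s(0))  →  k(k(e, s(k(s(e), s(s(0))))), s(0))   [R3 at 1]
2. k(k(e, s(k(s(e), s(s(0))))), s(0))  →  k(k(s(e), s(s(0))), s(0))   [R2 at 1]
3. k(k(s(e), s(s(0))), s(0))  →  k(e, s(0))   [R3 at 1]
4. k(e, s(0))  →  0   [R2 at ε]

Reduce t₂ = k(k(e, s(k(s(s(0)), s(0)))), s(e)):
1. k(k(e, s(k(s(s(0)), s(0)))), s(e))  →  k(k(s(s(0)), s(0)), s(e))   [R2 at 1]
2. k(k(s(s(0)), s(0)), s(e))  →  k(s(0), s(e))   [R3 at 1]
3. k(s(0), s(e))  →  0   [R3 at ε]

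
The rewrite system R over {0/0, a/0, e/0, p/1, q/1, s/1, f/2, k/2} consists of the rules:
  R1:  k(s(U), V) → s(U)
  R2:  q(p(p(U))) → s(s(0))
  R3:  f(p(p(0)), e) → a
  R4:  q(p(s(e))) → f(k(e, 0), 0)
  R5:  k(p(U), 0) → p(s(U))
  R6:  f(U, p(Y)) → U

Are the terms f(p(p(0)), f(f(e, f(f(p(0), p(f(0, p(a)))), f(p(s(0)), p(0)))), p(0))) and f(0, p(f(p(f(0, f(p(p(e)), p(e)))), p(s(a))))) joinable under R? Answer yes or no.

no — NF(t₁) = a, NF(t₂) = 0

Reduce t₁ = f(p(p(0)), f(f(e, f(f(p(0), p(f(0, p(a)))), f(p(s(0)), p(0)))), p(0))):
1. f(p(p(0)), f(f(e, f(f(p(0), p(f(0, p(a)))), f(p(s(0)), p(0)))), p(0)))  →  f(p(p(0)), f(e, f(f(p(0), p(f(0, p(a)))), f(p(s(0)), p(0)))))   [R6 at 2]
2. f(p(p(0)), f(e, f(f(p(0), p(f(0, p(a)))), f(p(s(0)), p(0)))))  →  f(p(p(0)), f(e, f(p(0), f(p(s(0)), p(0)))))   [R6 at 2.2.1]
3. f(p(p(0)), f(e, f(p(0), f(p(s(0)), p(0)))))  →  f(p(p(0)), f(e, f(p(0), p(s(0)))))   [R6 at 2.2.2]
4. f(p(p(0)), f(e, f(p(0), p(s(0)))))  →  f(p(p(0)), f(e, p(0)))   [R6 at 2.2]
5. f(p(p(0)), f(e, p(0)))  →  f(p(p(0)), e)   [R6 at 2]
6. f(p(p(0)), e)  →  a   [R3 at ε]

Reduce t₂ = f(0, p(f(p(f(0, f(p(p(e)), p(e)))), p(s(a))))):
1. f(0, p(f(p(f(0, f(p(p(e)), p(e)))), p(s(a)))))  →  0   [R6 at ε]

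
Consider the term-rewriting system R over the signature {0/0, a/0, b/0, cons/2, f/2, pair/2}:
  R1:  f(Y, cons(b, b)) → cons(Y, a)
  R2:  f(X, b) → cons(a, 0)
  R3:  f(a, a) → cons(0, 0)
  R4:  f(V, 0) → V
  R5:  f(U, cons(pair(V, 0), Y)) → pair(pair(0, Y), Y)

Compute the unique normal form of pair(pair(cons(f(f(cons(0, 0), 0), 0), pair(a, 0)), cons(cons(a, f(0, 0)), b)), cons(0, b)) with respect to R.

1. pair(pair(cons(f(f(cons(0, 0), 0), 0), pair(a, 0)), cons(cons(a, f(0, 0)), b)), cons(0, b))  →  pair(pair(cons(f(cons(0, 0), 0), pair(a, 0)), cons(cons(a, f(0, 0)), b)), cons(0, b))   [R4 at 1.1.1]
2. pair(pair(cons(f(cons(0, 0), 0), pair(a, 0)), cons(cons(a, f(0, 0)), b)), cons(0, b))  →  pair(pair(cons(cons(0, 0), pair(a, 0)), cons(cons(a, f(0, 0)), b)), cons(0, b))   [R4 at 1.1.1]
3. pair(pair(cons(cons(0, 0), pair(a, 0)), cons(cons(a, f(0, 0)), b)), cons(0, b))  →  pair(pair(cons(cons(0, 0), pair(a, 0)), cons(cons(a, 0), b)), cons(0, b))   [R4 at 1.2.1.2]

pair(pair(cons(cons(0, 0), pair(a, 0)), cons(cons(a, 0), b)), cons(0, b))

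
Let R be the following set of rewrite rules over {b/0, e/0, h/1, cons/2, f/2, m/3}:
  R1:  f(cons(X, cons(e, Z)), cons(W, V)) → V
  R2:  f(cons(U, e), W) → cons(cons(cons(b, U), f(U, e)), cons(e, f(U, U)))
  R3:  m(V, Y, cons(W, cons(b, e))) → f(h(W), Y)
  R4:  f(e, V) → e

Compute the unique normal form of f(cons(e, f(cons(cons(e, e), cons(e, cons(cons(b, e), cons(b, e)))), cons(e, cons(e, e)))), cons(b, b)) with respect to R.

1. f(cons(e, f(cons(cons(e, e), cons(e, cons(cons(b, e), cons(b, e)))), cons(e, cons(e, e)))), cons(b, b))  →  f(cons(e, cons(e, e)), cons(b, b))   [R1 at 1.2]
2. f(cons(e, cons(e, e)), cons(b, b))  →  b   [R1 at ε]

b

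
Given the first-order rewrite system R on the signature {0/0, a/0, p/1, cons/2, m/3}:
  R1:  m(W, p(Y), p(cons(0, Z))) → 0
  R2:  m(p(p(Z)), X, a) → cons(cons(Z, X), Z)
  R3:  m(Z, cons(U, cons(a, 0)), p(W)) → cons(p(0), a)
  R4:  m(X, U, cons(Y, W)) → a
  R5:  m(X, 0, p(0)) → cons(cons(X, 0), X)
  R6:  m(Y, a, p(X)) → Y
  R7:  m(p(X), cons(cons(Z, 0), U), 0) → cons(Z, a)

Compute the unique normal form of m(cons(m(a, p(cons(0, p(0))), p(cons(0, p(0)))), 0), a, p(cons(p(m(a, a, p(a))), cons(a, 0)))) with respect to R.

1. m(cons(m(a, p(cons(0, p(0))), p(cons(0, p(0)))), 0), a, p(cons(p(m(a, a, p(a))), cons(a, 0))))  →  cons(m(a, p(cons(0, p(0))), p(cons(0, p(0)))), 0)   [R6 at ε]
2. cons(m(a, p(cons(0, p(0))), p(cons(0, p(0)))), 0)  →  cons(0, 0)   [R1 at 1]

cons(0, 0)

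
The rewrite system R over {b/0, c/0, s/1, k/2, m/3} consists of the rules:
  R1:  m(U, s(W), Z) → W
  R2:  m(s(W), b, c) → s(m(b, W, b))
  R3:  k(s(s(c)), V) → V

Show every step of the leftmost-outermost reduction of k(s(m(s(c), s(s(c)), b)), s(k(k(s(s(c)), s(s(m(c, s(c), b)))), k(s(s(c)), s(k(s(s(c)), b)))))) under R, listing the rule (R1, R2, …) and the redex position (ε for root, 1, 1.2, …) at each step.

1. k(s(m(s(c), s(s(c)), b)), s(k(k(s(s(c)), s(s(m(c, s(c), b)))), k(s(s(c)), s(k(s(s(c)), b))))))  →  k(s(s(c)), s(k(k(s(s(c)), s(s(m(c, s(c), b)))), k(s(s(c)), s(k(s(s(c)), b))))))   [R1 at 1.1]
2. k(s(s(c)), s(k(k(s(s(c)), s(s(m(c, s(c), b)))), k(s(s(c)), s(k(s(s(c)), b))))))  →  s(k(k(s(s(c)), s(s(m(c, s(c), b)))), k(s(s(c)), s(k(s(s(c)), b)))))   [R3 at ε]
3. s(k(k(s(s(c)), s(s(m(c, s(c), b)))), k(s(s(c)), s(k(s(s(c)), b)))))  →  s(k(s(s(m(c, s(c), b))), k(s(s(c)), s(k(s(s(c)), b)))))   [R3 at 1.1]
4. s(k(s(s(m(c, s(c), b))), k(s(s(c)), s(k(s(s(c)), b)))))  →  s(k(s(s(c)), k(s(s(c)), s(k(s(s(c)), b)))))   [R1 at 1.1.1.1]
5. s(k(s(s(c)), k(s(s(c)), s(k(s(s(c)), b)))))  →  s(k(s(s(c)), s(k(s(s(c)), b))))   [R3 at 1]
6. s(k(s(s(c)), s(k(s(s(c)), b))))  →  s(s(k(s(s(c)), b)))   [R3 at 1]
7. s(s(k(s(s(c)), b)))  →  s(s(b))   [R3 at 1.1]

s(s(b))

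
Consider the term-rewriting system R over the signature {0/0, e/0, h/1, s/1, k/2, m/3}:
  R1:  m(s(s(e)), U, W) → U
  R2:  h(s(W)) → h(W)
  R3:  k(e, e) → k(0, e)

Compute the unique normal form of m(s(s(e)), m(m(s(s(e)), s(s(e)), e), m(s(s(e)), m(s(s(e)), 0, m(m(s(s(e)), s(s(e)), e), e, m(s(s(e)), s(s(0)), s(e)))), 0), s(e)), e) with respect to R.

1. m(s(s(e)), m(m(s(s(e)), s(s(e)), e), m(s(s(e)), m(s(s(e)), 0, m(m(s(s(e)), s(s(e)), e), e, m(s(s(e)), s(s(0)), s(e)))), 0), s(e)), e)  →  m(m(s(s(e)), s(s(e)), e), m(s(s(e)), m(s(s(e)), 0, m(m(s(s(e)), s(s(e)), e), e, m(s(s(e)), s(s(0)), s(e)))), 0), s(e))   [R1 at ε]
2. m(m(s(s(e)), s(s(e)), e), m(s(s(e)), m(s(s(e)), 0, m(m(s(s(e)), s(s(e)), e), e, m(s(s(e)), s(s(0)), s(e)))), 0), s(e))  →  m(s(s(e)), m(s(s(e)), m(s(s(e)), 0, m(m(s(s(e)), s(s(e)), e), e, m(s(s(e)), s(s(0)), s(e)))), 0), s(e))   [R1 at 1]
3. m(s(s(e)), m(s(s(e)), m(s(s(e)), 0, m(m(s(s(e)), s(s(e)), e), e, m(s(s(e)), s(s(0)), s(e)))), 0), s(e))  →  m(s(s(e)), m(s(s(e)), 0, m(m(s(s(e)), s(s(e)), e), e, m(s(s(e)), s(s(0)), s(e)))), 0)   [R1 at ε]
4. m(s(s(e)), m(s(s(e)), 0, m(m(s(s(e)), s(s(e)), e), e, m(s(s(e)), s(s(0)), s(e)))), 0)  →  m(s(s(e)), 0, m(m(s(s(e)), s(s(e)), e), e, m(s(s(e)), s(s(0)), s(e))))   [R1 at ε]
5. m(s(s(e)), 0, m(m(s(s(e)), s(s(e)), e), e, m(s(s(e)), s(s(0)), s(e))))  →  0   [R1 at ε]

0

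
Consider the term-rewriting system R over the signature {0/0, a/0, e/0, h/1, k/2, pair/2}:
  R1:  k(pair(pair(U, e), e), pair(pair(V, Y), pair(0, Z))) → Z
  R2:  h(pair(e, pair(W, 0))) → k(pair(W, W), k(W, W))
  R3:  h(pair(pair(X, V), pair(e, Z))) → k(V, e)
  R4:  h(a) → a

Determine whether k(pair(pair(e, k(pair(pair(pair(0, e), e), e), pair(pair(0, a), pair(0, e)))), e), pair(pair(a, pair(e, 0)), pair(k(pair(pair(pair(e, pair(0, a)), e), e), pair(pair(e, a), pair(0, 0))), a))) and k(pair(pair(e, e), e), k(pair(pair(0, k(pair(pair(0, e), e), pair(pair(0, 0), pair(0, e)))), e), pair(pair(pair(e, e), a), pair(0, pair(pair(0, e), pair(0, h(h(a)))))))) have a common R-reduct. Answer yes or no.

yes — NF(t₁) = a, NF(t₂) = a

Reduce t₁ = k(pair(pair(e, k(pair(pair(pair(0, e), e), e), pair(pair(0, a), pair(0, e)))), e), pair(pair(a, pair(e, 0)), pair(k(pair(pair(pair(e, pair(0, a)), e), e), pair(pair(e, a), pair(0, 0))), a))):
1. k(pair(pair(e, k(pair(pair(pair(0, e), e), e), pair(pair(0, a), pair(0, e)))), e), pair(pair(a, pair(e, 0)), pair(k(pair(pair(pair(e, pair(0, a)), e), e), pair(pair(e, a), pair(0, 0))), a)))  →  k(pair(pair(e, e), e), pair(pair(a, pair(e, 0)), pair(k(pair(pair(pair(e, pair(0, a)), e), e), pair(pair(e, a), pair(0, 0))), a)))   [R1 at 1.1.2]
2. k(pair(pair(e, e), e), pair(pair(a, pair(e, 0)), pair(k(pair(pair(pair(e, pair(0, a)), e), e), pair(pair(e, a), pair(0, 0))), a)))  →  k(pair(pair(e, e), e), pair(pair(a, pair(e, 0)), pair(0, a)))   [R1 at 2.2.1]
3. k(pair(pair(e, e), e), pair(pair(a, pair(e, 0)), pair(0, a)))  →  a   [R1 at ε]

Reduce t₂ = k(pair(pair(e, e), e), k(pair(pair(0, k(pair(pair(0, e), e), pair(pair(0, 0), pair(0, e)))), e), pair(pair(pair(e, e), a), pair(0, pair(pair(0, e), pair(0, h(h(a)))))))):
1. k(pair(pair(e, e), e), k(pair(pair(0, k(pair(pair(0, e), e), pair(pair(0, 0), pair(0, e)))), e), pair(pair(pair(e, e), a), pair(0, pair(pair(0, e), pair(0, h(h(a))))))))  →  k(pair(pair(e, e), e), k(pair(pair(0, e), e), pair(pair(pair(e, e), a), pair(0, pair(pair(0, e), pair(0, h(h(a))))))))   [R1 at 2.1.1.2]
2. k(pair(pair(e, e), e), k(pair(pair(0, e), e), pair(pair(pair(e, e), a), pair(0, pair(pair(0, e), pair(0, h(h(a))))))))  →  k(pair(pair(e, e), e), pair(pair(0, e), pair(0, h(h(a)))))   [R1 at 2]
3. k(pair(pair(e, e), e), pair(pair(0, e), pair(0, h(h(a)))))  →  h(h(a))   [R1 at ε]
4. h(h(a))  →  h(a)   [R4 at 1]
5. h(a)  →  a   [R4 at ε]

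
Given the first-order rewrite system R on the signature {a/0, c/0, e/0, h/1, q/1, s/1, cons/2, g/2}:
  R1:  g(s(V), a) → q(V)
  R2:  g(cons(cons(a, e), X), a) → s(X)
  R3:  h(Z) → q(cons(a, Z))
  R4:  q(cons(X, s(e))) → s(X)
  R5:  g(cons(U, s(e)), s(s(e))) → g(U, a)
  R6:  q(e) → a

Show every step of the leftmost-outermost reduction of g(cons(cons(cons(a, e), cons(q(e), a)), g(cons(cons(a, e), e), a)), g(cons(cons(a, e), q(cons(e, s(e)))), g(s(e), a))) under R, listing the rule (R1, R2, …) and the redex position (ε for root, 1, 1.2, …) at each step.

s(cons(a, a))

1. g(cons(cons(cons(a, e), cons(q(e), a)), g(cons(cons(a, e), e), a)), g(cons(cons(a, e), q(cons(e, s(e)))), g(s(e), a)))  →  g(cons(cons(cons(a, e), cons(a, a)), g(cons(cons(a, e), e), a)), g(cons(cons(a, e), q(cons(e, s(e)))), g(s(e), a)))   [R6 at 1.1.2.1]
2. g(cons(cons(cons(a, e), cons(a, a)), g(cons(cons(a, e), e), a)), g(cons(cons(a, e), q(cons(e, s(e)))), g(s(e), a)))  →  g(cons(cons(cons(a, e), cons(a, a)), s(e)), g(cons(cons(a, e), q(cons(e, s(e)))), g(s(e), a)))   [R2 at 1.2]
3. g(cons(cons(cons(a, e), cons(a, a)), s(e)), g(cons(cons(a, e), q(cons(e, s(e)))), g(s(e), a)))  →  g(cons(cons(cons(a, e), cons(a, a)), s(e)), g(cons(cons(a, e), s(e)), g(s(e), a)))   [R4 at 2.1.2]
4. g(cons(cons(cons(a, e), cons(a, a)), s(e)), g(cons(cons(a, e), s(e)), g(s(e), a)))  →  g(cons(cons(cons(a, e), cons(a, a)), s(e)), g(cons(cons(a, e), s(e)), q(e)))   [R1 at 2.2]
5. g(cons(cons(cons(a, e), cons(a, a)), s(e)), g(cons(cons(a, e), s(e)), q(e)))  →  g(cons(cons(cons(a, e), cons(a, a)), s(e)), g(cons(cons(a, e), s(e)), a))   [R6 at 2.2]
6. g(cons(cons(cons(a, e), cons(a, a)), s(e)), g(cons(cons(a, e), s(e)), a))  →  g(cons(cons(cons(a, e), cons(a, a)), s(e)), s(s(e)))   [R2 at 2]
7. g(cons(cons(cons(a, e), cons(a, a)), s(e)), s(s(e)))  →  g(cons(cons(a, e), cons(a, a)), a)   [R5 at ε]
8. g(cons(cons(a, e), cons(a, a)), a)  →  s(cons(a, a))   [R2 at ε]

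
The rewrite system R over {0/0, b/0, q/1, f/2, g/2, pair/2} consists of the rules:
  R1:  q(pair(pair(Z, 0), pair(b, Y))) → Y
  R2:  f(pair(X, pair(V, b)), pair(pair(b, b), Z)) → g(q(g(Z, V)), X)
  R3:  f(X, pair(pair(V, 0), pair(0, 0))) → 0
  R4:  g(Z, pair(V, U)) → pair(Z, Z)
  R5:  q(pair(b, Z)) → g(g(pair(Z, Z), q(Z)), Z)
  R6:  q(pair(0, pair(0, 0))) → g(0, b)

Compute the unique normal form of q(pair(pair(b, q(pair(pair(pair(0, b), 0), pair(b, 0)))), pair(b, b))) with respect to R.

1. q(pair(pair(b, q(pair(pair(pair(0, b), 0), pair(b, 0)))), pair(b, b)))  →  q(pair(pair(b, 0), pair(b, b)))   [R1 at 1.1.2]
2. q(pair(pair(b, 0), pair(b, b)))  →  b   [R1 at ε]

b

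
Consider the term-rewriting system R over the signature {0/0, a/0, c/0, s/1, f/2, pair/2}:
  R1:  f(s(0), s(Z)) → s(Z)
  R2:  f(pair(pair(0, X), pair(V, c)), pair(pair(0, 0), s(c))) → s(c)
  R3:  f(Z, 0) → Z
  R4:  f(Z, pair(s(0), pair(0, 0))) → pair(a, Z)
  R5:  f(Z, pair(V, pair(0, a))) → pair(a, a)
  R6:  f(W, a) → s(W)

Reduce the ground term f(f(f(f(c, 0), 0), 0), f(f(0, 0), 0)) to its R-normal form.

1. f(f(f(f(c, 0), 0), 0), f(f(0, 0), 0))  →  f(f(f(c, 0), 0), f(f(0, 0), 0))   [R3 at 1]
2. f(f(f(c, 0), 0), f(f(0, 0), 0))  →  f(f(c, 0), f(f(0, 0), 0))   [R3 at 1]
3. f(f(c, 0), f(f(0, 0), 0))  →  f(c, f(f(0, 0), 0))   [R3 at 1]
4. f(c, f(f(0, 0), 0))  →  f(c, f(0, 0))   [R3 at 2]
5. f(c, f(0, 0))  →  f(c, 0)   [R3 at 2]
6. f(c, 0)  →  c   [R3 at ε]

c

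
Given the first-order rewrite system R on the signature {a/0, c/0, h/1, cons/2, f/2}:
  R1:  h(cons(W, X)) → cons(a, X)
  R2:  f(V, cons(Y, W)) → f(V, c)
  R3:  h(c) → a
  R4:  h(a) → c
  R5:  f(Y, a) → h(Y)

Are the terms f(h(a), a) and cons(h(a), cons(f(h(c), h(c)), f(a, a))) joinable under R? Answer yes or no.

no — NF(t₁) = a, NF(t₂) = cons(c, cons(c, c))

Reduce t₁ = f(h(a), a):
1. f(h(a), a)  →  h(h(a))   [R5 at ε]
2. h(h(a))  →  h(c)   [R4 at 1]
3. h(c)  →  a   [R3 at ε]

Reduce t₂ = cons(h(a), cons(f(h(c), h(c)), f(a, a))):
1. cons(h(a), cons(f(h(c), h(c)), f(a, a)))  →  cons(c, cons(f(h(c), h(c)), f(a, a)))   [R4 at 1]
2. cons(c, cons(f(h(c), h(c)), f(a, a)))  →  cons(c, cons(f(a, h(c)), f(a, a)))   [R3 at 2.1.1]
3. cons(c, cons(f(a, h(c)), f(a, a)))  →  cons(c, cons(f(a, a), f(a, a)))   [R3 at 2.1.2]
4. cons(c, cons(f(a, a), f(a, a)))  →  cons(c, cons(h(a), f(a, a)))   [R5 at 2.1]
5. cons(c, cons(h(a), f(a, a)))  →  cons(c, cons(c, f(a, a)))   [R4 at 2.1]
6. cons(c, cons(c, f(a, a)))  →  cons(c, cons(c, h(a)))   [R5 at 2.2]
7. cons(c, cons(c, h(a)))  →  cons(c, cons(c, c))   [R4 at 2.2]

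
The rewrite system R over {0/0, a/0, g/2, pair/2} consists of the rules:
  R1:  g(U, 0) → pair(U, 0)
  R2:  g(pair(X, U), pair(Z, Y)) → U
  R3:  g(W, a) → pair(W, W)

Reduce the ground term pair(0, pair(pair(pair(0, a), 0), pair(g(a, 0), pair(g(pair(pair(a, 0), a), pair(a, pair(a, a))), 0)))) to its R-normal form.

pair(0, pair(pair(pair(0, a), 0), pair(pair(a, 0), pair(a, 0))))

1. pair(0, pair(pair(pair(0, a), 0), pair(g(a, 0), pair(g(pair(pair(a, 0), a), pair(a, pair(a, a))), 0))))  →  pair(0, pair(pair(pair(0, a), 0), pair(pair(a, 0), pair(g(pair(pair(a, 0), a), pair(a, pair(a, a))), 0))))   [R1 at 2.2.1]
2. pair(0, pair(pair(pair(0, a), 0), pair(pair(a, 0), pair(g(pair(pair(a, 0), a), pair(a, pair(a, a))), 0))))  →  pair(0, pair(pair(pair(0, a), 0), pair(pair(a, 0), pair(a, 0))))   [R2 at 2.2.2.1]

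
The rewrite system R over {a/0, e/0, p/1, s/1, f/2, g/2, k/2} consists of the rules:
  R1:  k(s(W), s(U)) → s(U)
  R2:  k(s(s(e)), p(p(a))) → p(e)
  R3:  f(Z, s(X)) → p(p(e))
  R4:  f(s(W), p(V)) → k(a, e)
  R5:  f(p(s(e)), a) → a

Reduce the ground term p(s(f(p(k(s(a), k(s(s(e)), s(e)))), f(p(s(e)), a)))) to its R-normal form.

p(s(a))

1. p(s(f(p(k(s(a), k(s(s(e)), s(e)))), f(p(s(e)), a))))  →  p(s(f(p(k(s(a), s(e))), f(p(s(e)), a))))   [R1 at 1.1.1.1.2]
2. p(s(f(p(k(s(a), s(e))), f(p(s(e)), a))))  →  p(s(f(p(s(e)), f(p(s(e)), a))))   [R1 at 1.1.1.1]
3. p(s(f(p(s(e)), f(p(s(e)), a))))  →  p(s(f(p(s(e)), a)))   [R5 at 1.1.2]
4. p(s(f(p(s(e)), a)))  →  p(s(a))   [R5 at 1.1]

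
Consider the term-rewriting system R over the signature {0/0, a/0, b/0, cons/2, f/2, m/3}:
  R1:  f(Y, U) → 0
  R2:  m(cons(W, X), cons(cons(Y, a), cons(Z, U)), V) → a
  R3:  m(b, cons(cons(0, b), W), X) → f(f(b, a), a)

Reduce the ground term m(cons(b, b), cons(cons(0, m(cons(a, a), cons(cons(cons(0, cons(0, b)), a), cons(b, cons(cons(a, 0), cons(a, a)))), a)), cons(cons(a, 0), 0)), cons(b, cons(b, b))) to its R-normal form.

a

1. m(cons(b, b), cons(cons(0, m(cons(a, a), cons(cons(cons(0, cons(0, b)), a), cons(b, cons(cons(a, 0), cons(a, a)))), a)), cons(cons(a, 0), 0)), cons(b, cons(b, b)))  →  m(cons(b, b), cons(cons(0, a), cons(cons(a, 0), 0)), cons(b, cons(b, b)))   [R2 at 2.1.2]
2. m(cons(b, b), cons(cons(0, a), cons(cons(a, 0), 0)), cons(b, cons(b, b)))  →  a   [R2 at ε]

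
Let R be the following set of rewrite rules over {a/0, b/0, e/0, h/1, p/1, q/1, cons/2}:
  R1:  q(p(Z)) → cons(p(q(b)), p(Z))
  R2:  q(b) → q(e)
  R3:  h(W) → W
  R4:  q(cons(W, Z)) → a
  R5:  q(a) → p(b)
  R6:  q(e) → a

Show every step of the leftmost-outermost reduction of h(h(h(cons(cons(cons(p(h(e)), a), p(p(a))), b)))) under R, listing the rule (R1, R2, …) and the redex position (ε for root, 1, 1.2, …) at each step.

cons(cons(cons(p(e), a), p(p(a))), b)

1. h(h(h(cons(cons(cons(p(h(e)), a), p(p(a))), b))))  →  h(h(cons(cons(cons(p(h(e)), a), p(p(a))), b)))   [R3 at ε]
2. h(h(cons(cons(cons(p(h(e)), a), p(p(a))), b)))  →  h(cons(cons(cons(p(h(e)), a), p(p(a))), b))   [R3 at ε]
3. h(cons(cons(cons(p(h(e)), a), p(p(a))), b))  →  cons(cons(cons(p(h(e)), a), p(p(a))), b)   [R3 at ε]
4. cons(cons(cons(p(h(e)), a), p(p(a))), b)  →  cons(cons(cons(p(e), a), p(p(a))), b)   [R3 at 1.1.1.1]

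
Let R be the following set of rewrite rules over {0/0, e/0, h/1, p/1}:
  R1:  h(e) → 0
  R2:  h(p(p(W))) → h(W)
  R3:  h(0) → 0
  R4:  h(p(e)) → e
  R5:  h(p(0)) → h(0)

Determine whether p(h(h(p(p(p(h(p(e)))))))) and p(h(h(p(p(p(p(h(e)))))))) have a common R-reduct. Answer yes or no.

yes — NF(t₁) = p(0), NF(t₂) = p(0)

Reduce t₁ = p(h(h(p(p(p(h(p(e)))))))):
1. p(h(h(p(p(p(h(p(e))))))))  →  p(h(h(p(h(p(e))))))   [R2 at 1.1]
2. p(h(h(p(h(p(e))))))  →  p(h(h(p(e))))   [R4 at 1.1.1.1]
3. p(h(h(p(e))))  →  p(h(e))   [R4 at 1.1]
4. p(h(e))  →  p(0)   [R1 at 1]

Reduce t₂ = p(h(h(p(p(p(p(h(e)))))))):
1. p(h(h(p(p(p(p(h(e))))))))  →  p(h(h(p(p(h(e))))))   [R2 at 1.1]
2. p(h(h(p(p(h(e))))))  →  p(h(h(h(e))))   [R2 at 1.1]
3. p(h(h(h(e))))  →  p(h(h(0)))   [R1 at 1.1.1]
4. p(h(h(0)))  →  p(h(0))   [R3 at 1.1]
5. p(h(0))  →  p(0)   [R3 at 1]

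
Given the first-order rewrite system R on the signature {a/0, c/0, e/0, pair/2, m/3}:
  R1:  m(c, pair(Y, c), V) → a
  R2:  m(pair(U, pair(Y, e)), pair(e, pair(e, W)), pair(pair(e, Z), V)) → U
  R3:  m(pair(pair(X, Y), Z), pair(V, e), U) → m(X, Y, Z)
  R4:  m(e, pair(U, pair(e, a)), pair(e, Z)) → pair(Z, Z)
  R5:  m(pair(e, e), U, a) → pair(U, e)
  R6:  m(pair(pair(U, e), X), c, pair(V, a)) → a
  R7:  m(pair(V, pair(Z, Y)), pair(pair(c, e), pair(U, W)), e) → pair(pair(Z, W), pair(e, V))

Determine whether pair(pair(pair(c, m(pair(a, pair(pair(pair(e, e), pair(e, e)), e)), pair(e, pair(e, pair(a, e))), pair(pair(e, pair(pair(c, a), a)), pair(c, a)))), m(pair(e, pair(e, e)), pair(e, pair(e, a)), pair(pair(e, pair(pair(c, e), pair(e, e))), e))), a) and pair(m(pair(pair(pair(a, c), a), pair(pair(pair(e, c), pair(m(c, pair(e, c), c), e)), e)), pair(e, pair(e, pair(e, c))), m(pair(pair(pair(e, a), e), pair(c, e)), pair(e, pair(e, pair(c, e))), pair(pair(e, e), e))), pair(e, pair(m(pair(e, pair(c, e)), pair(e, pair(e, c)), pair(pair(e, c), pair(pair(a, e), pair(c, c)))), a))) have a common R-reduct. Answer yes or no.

Reduce t₁ = pair(pair(pair(c, m(pair(a, pair(pair(pair(e, e), pair(e, e)), e)), pair(e, pair(e, pair(a, e))), pair(pair(e, pair(pair(c, a), a)), pair(c, a)))), m(pair(e, pair(e, e)), pair(e, pair(e, a)), pair(pair(e, pair(pair(c, e), pair(e, e))), e))), a):
1. pair(pair(pair(c, m(pair(a, pair(pair(pair(e, e), pair(e, e)), e)), pair(e, pair(e, pair(a, e))), pair(pair(e, pair(pair(c, a), a)), pair(c, a)))), m(pair(e, pair(e, e)), pair(e, pair(e, a)), pair(pair(e, pair(pair(c, e), pair(e, e))), e))), a)  →  pair(pair(pair(c, a), m(pair(e, pair(e, e)), pair(e, pair(e, a)), pair(pair(e, pair(pair(c, e), pair(e, e))), e))), a)   [R2 at 1.1.2]
2. pair(pair(pair(c, a), m(pair(e, pair(e, e)), pair(e, pair(e, a)), pair(pair(e, pair(pair(c, e), pair(e, e))), e))), a)  →  pair(pair(pair(c, a), e), a)   [R2 at 1.2]

Reduce t₂ = pair(m(pair(pair(pair(a, c), a), pair(pair(pair(e, c), pair(m(c, pair(e, c), c), e)), e)), pair(e, pair(e, pair(e, c))), m(pair(pair(pair(e, a), e), pair(c, e)), pair(e, pair(e, pair(c, e))), pair(pair(e, e), e))), pair(e, pair(m(pair(e, pair(c, e)), pair(e, pair(e, c)), pair(pair(e, c), pair(pair(a, e), pair(c, c)))), a))):
1. pair(m(pair(pair(pair(a, c), a), pair(pair(pair(e, c), pair(m(c, pair(e, c), c), e)), e)), pair(e, pair(e, pair(e, c))), m(pair(pair(pair(e, a), e), pair(c, e)), pair(e, pair(e, pair(c, e))), pair(pair(e, e), e))), pair(e, pair(m(pair(e, pair(c, e)), pair(e, pair(e, c)), pair(pair(e, c), pair(pair(a, e), pair(c, c)))), a)))  →  pair(m(pair(pair(pair(a, c), a), pair(pair(pair(e, c), pair(a, e)), e)), pair(e, pair(e, pair(e, c))), m(pair(pair(pair(e, a), e), pair(c, e)), pair(e, pair(e, pair(c, e))), pair(pair(e, e), e))), pair(e, pair(m(pair(e, pair(c, e)), pair(e, pair(e, c)), pair(pair(e, c), pair(pair(a, e), pair(c, c)))), a)))   [R1 at 1.1.2.1.2.1]
2. pair(m(pair(pair(pair(a, c), a), pair(pair(pair(e, c), pair(a, e)), e)), pair(e, pair(e, pair(e, c))), m(pair(pair(pair(e, a), e), pair(c, e)), pair(e, pair(e, pair(c, e))), pair(pair(e, e), e))), pair(e, pair(m(pair(e, pair(c, e)), pair(e, pair(e, c)), pair(pair(e, c), pair(pair(a, e), pair(c, c)))), a)))  →  pair(m(pair(pair(pair(a, c), a), pair(pair(pair(e, c), pair(a, e)), e)), pair(e, pair(e, pair(e, c))), pair(pair(e, a), e)), pair(e, pair(m(pair(e, pair(c, e)), pair(e, pair(e, c)), pair(pair(e, c), pair(pair(a, e), pair(c, c)))), a)))   [R2 at 1.3]
3. pair(m(pair(pair(pair(a, c), a), pair(pair(pair(e, c), pair(a, e)), e)), pair(e, pair(e, pair(e, c))), pair(pair(e, a), e)), pair(e, pair(m(pair(e, pair(c, e)), pair(e, pair(e, c)), pair(pair(e, c), pair(pair(a, e), pair(c, c)))), a)))  →  pair(pair(pair(a, c), a), pair(e, pair(m(pair(e, pair(c, e)), pair(e, pair(e, c)), pair(pair(e, c), pair(pair(a, e), pair(c, c)))), a)))   [R2 at 1]
4. pair(pair(pair(a, c), a), pair(e, pair(m(pair(e, pair(c, e)), pair(e, pair(e, c)), pair(pair(e, c), pair(pair(a, e), pair(c, c)))), a)))  →  pair(pair(pair(a, c), a), pair(e, pair(e, a)))   [R2 at 2.2.1]

no — NF(t₁) = pair(pair(pair(c, a), e), a), NF(t₂) = pair(pair(pair(a, c), a), pair(e, pair(e, a)))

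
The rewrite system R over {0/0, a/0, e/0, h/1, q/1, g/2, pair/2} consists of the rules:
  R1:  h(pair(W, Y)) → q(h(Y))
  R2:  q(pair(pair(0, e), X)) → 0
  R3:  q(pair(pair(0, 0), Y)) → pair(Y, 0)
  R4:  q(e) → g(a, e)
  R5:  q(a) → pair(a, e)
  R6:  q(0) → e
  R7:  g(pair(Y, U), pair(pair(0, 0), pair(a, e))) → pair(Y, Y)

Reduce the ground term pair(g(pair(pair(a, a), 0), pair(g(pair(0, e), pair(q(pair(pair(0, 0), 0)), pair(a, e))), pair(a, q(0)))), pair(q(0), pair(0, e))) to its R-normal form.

pair(pair(pair(a, a), pair(a, a)), pair(e, pair(0, e)))

1. pair(g(pair(pair(a, a), 0), pair(g(pair(0, e), pair(q(pair(pair(0, 0), 0)), pair(a, e))), pair(a, q(0)))), pair(q(0), pair(0, e)))  →  pair(g(pair(pair(a, a), 0), pair(g(pair(0, e), pair(pair(0, 0), pair(a, e))), pair(a, q(0)))), pair(q(0), pair(0, e)))   [R3 at 1.2.1.2.1]
2. pair(g(pair(pair(a, a), 0), pair(g(pair(0, e), pair(pair(0, 0), pair(a, e))), pair(a, q(0)))), pair(q(0), pair(0, e)))  →  pair(g(pair(pair(a, a), 0), pair(pair(0, 0), pair(a, q(0)))), pair(q(0), pair(0, e)))   [R7 at 1.2.1]
3. pair(g(pair(pair(a, a), 0), pair(pair(0, 0), pair(a, q(0)))), pair(q(0), pair(0, e)))  →  pair(g(pair(pair(a, a), 0), pair(pair(0, 0), pair(a, e))), pair(q(0), pair(0, e)))   [R6 at 1.2.2.2]
4. pair(g(pair(pair(a, a), 0), pair(pair(0, 0), pair(a, e))), pair(q(0), pair(0, e)))  →  pair(pair(pair(a, a), pair(a, a)), pair(q(0), pair(0, e)))   [R7 at 1]
5. pair(pair(pair(a, a), pair(a, a)), pair(q(0), pair(0, e)))  →  pair(pair(pair(a, a), pair(a, a)), pair(e, pair(0, e)))   [R6 at 2.1]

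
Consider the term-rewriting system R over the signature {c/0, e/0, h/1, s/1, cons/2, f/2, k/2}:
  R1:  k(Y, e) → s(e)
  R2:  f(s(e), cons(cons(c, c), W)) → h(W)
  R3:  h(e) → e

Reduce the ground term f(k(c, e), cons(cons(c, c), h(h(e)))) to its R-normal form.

1. f(k(c, e), cons(cons(c, c), h(h(e))))  →  f(s(e), cons(cons(c, c), h(h(e))))   [R1 at 1]
2. f(s(e), cons(cons(c, c), h(h(e))))  →  h(h(h(e)))   [R2 at ε]
3. h(h(h(e)))  →  h(h(e))   [R3 at 1.1]
4. h(h(e))  →  h(e)   [R3 at 1]
5. h(e)  →  e   [R3 at ε]

e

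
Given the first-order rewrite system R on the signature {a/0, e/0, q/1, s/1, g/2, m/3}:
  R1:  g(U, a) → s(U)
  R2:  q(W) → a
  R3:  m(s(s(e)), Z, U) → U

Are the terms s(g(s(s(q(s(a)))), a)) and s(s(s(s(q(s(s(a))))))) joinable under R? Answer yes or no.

yes — NF(t₁) = s(s(s(s(a)))), NF(t₂) = s(s(s(s(a))))

Reduce t₁ = s(g(s(s(q(s(a)))), a)):
1. s(g(s(s(q(s(a)))), a))  →  s(s(s(s(q(s(a))))))   [R1 at 1]
2. s(s(s(s(q(s(a))))))  →  s(s(s(s(a))))   [R2 at 1.1.1.1]

Reduce t₂ = s(s(s(s(q(s(s(a))))))):
1. s(s(s(s(q(s(s(a)))))))  →  s(s(s(s(a))))   [R2 at 1.1.1.1]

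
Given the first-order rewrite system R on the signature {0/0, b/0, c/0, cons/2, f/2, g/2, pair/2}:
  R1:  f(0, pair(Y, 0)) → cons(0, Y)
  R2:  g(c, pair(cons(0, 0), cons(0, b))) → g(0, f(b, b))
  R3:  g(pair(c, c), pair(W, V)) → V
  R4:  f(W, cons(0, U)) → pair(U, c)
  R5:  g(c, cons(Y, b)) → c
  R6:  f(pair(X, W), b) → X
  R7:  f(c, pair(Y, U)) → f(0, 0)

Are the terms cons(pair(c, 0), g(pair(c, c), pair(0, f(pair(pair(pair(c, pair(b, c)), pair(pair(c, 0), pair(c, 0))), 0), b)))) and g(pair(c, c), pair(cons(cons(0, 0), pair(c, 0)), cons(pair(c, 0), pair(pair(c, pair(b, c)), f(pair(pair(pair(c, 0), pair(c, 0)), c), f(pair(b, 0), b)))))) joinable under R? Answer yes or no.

yes — NF(t₁) = cons(pair(c, 0), pair(pair(c, pair(b, c)), pair(pair(c, 0), pair(c, 0)))), NF(t₂) = cons(pair(c, 0), pair(pair(c, pair(b, c)), pair(pair(c, 0), pair(c, 0))))

Reduce t₁ = cons(pair(c, 0), g(pair(c, c), pair(0, f(pair(pair(pair(c, pair(b, c)), pair(pair(c, 0), pair(c, 0))), 0), b)))):
1. cons(pair(c, 0), g(pair(c, c), pair(0, f(pair(pair(pair(c, pair(b, c)), pair(pair(c, 0), pair(c, 0))), 0), b))))  →  cons(pair(c, 0), f(pair(pair(pair(c, pair(b, c)), pair(pair(c, 0), pair(c, 0))), 0), b))   [R3 at 2]
2. cons(pair(c, 0), f(pair(pair(pair(c, pair(b, c)), pair(pair(c, 0), pair(c, 0))), 0), b))  →  cons(pair(c, 0), pair(pair(c, pair(b, c)), pair(pair(c, 0), pair(c, 0))))   [R6 at 2]

Reduce t₂ = g(pair(c, c), pair(cons(cons(0, 0), pair(c, 0)), cons(pair(c, 0), pair(pair(c, pair(b, c)), f(pair(pair(pair(c, 0), pair(c, 0)), c), f(pair(b, 0), b)))))):
1. g(pair(c, c), pair(cons(cons(0, 0), pair(c, 0)), cons(pair(c, 0), pair(pair(c, pair(b, c)), f(pair(pair(pair(c, 0), pair(c, 0)), c), f(pair(b, 0), b))))))  →  cons(pair(c, 0), pair(pair(c, pair(b, c)), f(pair(pair(pair(c, 0), pair(c, 0)), c), f(pair(b, 0), b))))   [R3 at ε]
2. cons(pair(c, 0), pair(pair(c, pair(b, c)), f(pair(pair(pair(c, 0), pair(c, 0)), c), f(pair(b, 0), b))))  →  cons(pair(c, 0), pair(pair(c, pair(b, c)), f(pair(pair(pair(c, 0), pair(c, 0)), c), b)))   [R6 at 2.2.2]
3. cons(pair(c, 0), pair(pair(c, pair(b, c)), f(pair(pair(pair(c, 0), pair(c, 0)), c), b)))  →  cons(pair(c, 0), pair(pair(c, pair(b, c)), pair(pair(c, 0), pair(c, 0))))   [R6 at 2.2]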